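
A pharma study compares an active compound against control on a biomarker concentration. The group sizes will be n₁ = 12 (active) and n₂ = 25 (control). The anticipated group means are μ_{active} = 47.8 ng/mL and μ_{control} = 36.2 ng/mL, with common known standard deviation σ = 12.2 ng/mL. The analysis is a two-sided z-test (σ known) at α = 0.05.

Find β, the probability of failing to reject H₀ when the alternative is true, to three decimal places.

Standardized effect: d = |μ_{active} − μ_{control}| / σ = |47.8 − 36.2| / 12.2 = 0.9508
Noncentrality parameter: δ = d / √(1/n₁ + 1/n₂) = 0.9508 / √(1/12 + 1/25) = 2.7074
Critical value for a two-sided test at α = 0.05: z_{α/2} = 1.960.
Power = Φ(δ − 1.960) + Φ(−δ − 1.960) = Φ(0.747) + Φ(-4.667) = 0.7726 + 0.0000 = 0.7726.
Type II error: β = 1 − power = 1 − 0.7726 = 0.2274.

β ≈ 0.227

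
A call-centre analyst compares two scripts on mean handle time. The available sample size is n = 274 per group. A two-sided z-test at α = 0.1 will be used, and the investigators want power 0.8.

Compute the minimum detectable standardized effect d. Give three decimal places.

d ≈ 0.212

Need Φ(δ − 1.645) = 0.8, so δ = 1.645 + 0.842 = 2.486.
(Lower-tail contribution to power is negligible for δ > 0.)
δ = d·√(n/2) ⇒ d = δ/√(n/2) = 2.486/√(274/2) = 0.2124.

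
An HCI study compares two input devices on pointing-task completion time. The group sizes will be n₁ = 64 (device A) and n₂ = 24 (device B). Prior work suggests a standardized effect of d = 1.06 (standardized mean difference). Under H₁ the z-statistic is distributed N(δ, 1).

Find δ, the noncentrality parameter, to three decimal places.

The noncentrality parameter scales effect size by the design's sample-size factor: δ = d / √(1/n₁ + 1/n₂) = 1.06 / √(1/64 + 1/24) = 4.4285

δ ≈ 4.429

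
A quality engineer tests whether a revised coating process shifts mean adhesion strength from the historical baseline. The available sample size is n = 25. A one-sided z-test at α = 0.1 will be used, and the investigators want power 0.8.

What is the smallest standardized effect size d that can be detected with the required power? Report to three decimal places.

d ≈ 0.425

Need Φ(δ − 1.282) = 0.8, so δ = 1.282 + 0.842 = 2.123.
δ = d·√n ⇒ d = δ/√n = 2.123/√25 = 0.4246.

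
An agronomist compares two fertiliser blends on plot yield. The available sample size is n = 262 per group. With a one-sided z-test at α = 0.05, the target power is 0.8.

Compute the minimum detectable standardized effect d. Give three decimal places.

d ≈ 0.217

Need Φ(δ − 1.645) = 0.8, so δ = 1.645 + 0.842 = 2.486.
δ = d·√(n/2) ⇒ d = δ/√(n/2) = 2.486/√(262/2) = 0.2172.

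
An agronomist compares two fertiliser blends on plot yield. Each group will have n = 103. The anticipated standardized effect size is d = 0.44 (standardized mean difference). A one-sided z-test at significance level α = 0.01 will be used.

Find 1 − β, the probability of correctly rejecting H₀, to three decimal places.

Noncentrality parameter: δ = d·√(n/2) = 0.44 × √(103/2) = 3.1576
One-sided α = 0.01 → critical value z_{0.01} = 2.326.
Power = Φ(δ − 2.326) = Φ(0.831) = 0.7971.

Power ≈ 0.797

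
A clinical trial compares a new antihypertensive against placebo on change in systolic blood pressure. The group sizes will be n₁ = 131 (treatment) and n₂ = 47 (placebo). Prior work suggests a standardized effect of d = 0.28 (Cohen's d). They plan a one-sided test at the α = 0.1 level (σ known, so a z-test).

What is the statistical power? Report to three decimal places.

Noncentrality parameter: δ = d / √(1/n₁ + 1/n₂) = 0.28 / √(1/131 + 1/47) = 1.6468
One-sided α = 0.1 → critical value z_{0.1} = 1.282.
Power = Φ(δ − 1.282) = Φ(0.365) = 0.6425.

Power ≈ 0.643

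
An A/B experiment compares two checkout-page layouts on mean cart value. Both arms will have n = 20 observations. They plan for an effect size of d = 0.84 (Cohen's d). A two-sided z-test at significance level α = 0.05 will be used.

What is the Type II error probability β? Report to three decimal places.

Noncentrality parameter: δ = d·√(n/2) = 0.84 × √(20/2) = 2.6563
Critical value for a two-sided test at α = 0.05: z_{α/2} = 1.960.
Power = Φ(δ − 1.960) + Φ(−δ − 1.960) = Φ(0.696) + Φ(-4.616) = 0.7569 + 0.0000 = 0.7569.
Type II error: β = 1 − power = 1 − 0.7569 = 0.2431.

β ≈ 0.243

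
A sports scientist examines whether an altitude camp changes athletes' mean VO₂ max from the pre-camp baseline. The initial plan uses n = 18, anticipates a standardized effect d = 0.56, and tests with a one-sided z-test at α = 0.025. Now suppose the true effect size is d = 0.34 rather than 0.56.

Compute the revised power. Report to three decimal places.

With d = 0.34: δ = d·√n = 0.34 × √18 = 1.4425. Critical value z_{0.025} = 1.960.
Revised power = P(Z > 1.960 − δ) = Φ(-0.517) = 0.3024.

Power ≈ 0.302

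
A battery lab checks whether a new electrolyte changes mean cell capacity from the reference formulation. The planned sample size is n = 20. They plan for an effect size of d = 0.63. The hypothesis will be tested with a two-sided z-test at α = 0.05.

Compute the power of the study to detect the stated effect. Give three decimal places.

Noncentrality parameter: δ = d·√n = 0.63 × √20 = 2.8174
Critical value for a two-sided test at α = 0.05: z_{α/2} = 1.960.
Power = Φ(δ − 1.960) + Φ(−δ − 1.960) = Φ(0.857) + Φ(-4.777) = 0.8044 + 0.0000 = 0.8044.

Power ≈ 0.804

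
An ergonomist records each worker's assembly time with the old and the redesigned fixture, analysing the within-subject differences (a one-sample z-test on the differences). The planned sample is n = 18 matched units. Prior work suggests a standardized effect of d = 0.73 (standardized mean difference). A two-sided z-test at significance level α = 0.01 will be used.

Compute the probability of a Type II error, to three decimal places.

Noncentrality parameter: δ = d·√n = 0.73 × √18 = 3.0971
Two-sided α = 0.01 → critical value z_{0.005} = 2.576.
Power = Φ(δ − 2.576) + Φ(−δ − 2.576) = Φ(0.521) + Φ(-5.673) = 0.6989 + 0.0000 = 0.6989.
Type II error: β = 1 − power = 1 − 0.6989 = 0.3011.

β ≈ 0.301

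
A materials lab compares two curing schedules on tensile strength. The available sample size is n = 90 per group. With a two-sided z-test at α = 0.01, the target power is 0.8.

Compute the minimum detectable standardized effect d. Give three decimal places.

Required noncentrality: δ = z_{0.005} + z_{0.20} = 2.576 + 0.842 = 3.417.
(Lower-tail contribution to power is negligible for δ > 0.)
δ = d·√(n/2) ⇒ d = δ/√(n/2) = 3.417/√(90/2) = 0.5094.

d ≈ 0.509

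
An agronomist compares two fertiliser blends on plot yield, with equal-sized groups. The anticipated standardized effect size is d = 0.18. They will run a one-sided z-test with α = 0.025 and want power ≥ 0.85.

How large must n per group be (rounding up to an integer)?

For power 0.85 need Φ(δ − z_{0.025}) = 0.85, so δ = z_{0.025} + z_{0.15} = 1.960 + 1.036 = 2.996.
δ = d·√(n/2) ⇒ n = 2(δ/d)² = 2 × (2.996 / 0.18)² = 554.22.
Round up to the next whole unit.

n = 555 per group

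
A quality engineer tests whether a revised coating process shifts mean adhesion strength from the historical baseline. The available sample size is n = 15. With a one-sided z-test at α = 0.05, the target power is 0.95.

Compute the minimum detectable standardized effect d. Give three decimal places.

d ≈ 0.849

Need Φ(δ − 1.645) = 0.95, so δ = 1.645 + 1.645 = 3.290.
δ = d·√n ⇒ d = δ/√n = 3.290/√15 = 0.8494.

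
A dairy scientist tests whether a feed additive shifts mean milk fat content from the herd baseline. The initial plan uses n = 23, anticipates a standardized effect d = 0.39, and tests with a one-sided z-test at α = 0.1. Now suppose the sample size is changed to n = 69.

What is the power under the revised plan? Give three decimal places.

Power ≈ 0.975

With n = 69: δ = d·√n = 0.39 × √69 = 3.2396. Critical value z_{0.1} = 1.282.
Revised power = P(Z > 1.282 − δ) = Φ(1.958) = 0.9749.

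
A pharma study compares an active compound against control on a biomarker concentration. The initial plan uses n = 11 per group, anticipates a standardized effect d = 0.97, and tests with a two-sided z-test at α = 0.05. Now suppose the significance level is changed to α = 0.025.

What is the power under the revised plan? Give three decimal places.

δ = d·√(n/2) = 0.97 × √(11/2) = 2.2749 (unchanged). New critical value: z_{0.0125} = 2.241.
Revised power = Φ(δ − 2.241) + Φ(−δ − 2.241) = Φ(0.033) + Φ(-4.516) = 0.5133 + 0.0000 = 0.5133.

Power ≈ 0.513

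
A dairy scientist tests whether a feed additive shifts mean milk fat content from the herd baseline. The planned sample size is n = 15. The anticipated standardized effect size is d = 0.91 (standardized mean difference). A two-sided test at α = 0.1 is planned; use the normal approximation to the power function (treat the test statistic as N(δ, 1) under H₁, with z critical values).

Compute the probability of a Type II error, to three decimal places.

β ≈ 0.030

Noncentrality parameter: δ = d·√n = 0.91 × √15 = 3.5244
Critical value for a two-sided test at α = 0.1: z_{α/2} = 1.645.
Power = Φ(δ − 1.645) + Φ(−δ − 1.645) = Φ(1.880) + Φ(-5.169) = 0.9699 + 0.0000 = 0.9699.
Type II error: β = 1 − power = 1 − 0.9699 = 0.0301.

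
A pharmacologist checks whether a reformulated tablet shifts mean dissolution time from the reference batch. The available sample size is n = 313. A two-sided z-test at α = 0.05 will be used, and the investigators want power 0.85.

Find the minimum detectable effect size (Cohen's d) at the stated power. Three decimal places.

d ≈ 0.169

Need Φ(δ − 1.960) = 0.85, so δ = 1.960 + 1.036 = 2.996.
(The second rejection-region term Φ(−δ − z_{α/2}) is negligible and dropped.)
δ = d·√n ⇒ d = δ/√n = 2.996/√313 = 0.1694.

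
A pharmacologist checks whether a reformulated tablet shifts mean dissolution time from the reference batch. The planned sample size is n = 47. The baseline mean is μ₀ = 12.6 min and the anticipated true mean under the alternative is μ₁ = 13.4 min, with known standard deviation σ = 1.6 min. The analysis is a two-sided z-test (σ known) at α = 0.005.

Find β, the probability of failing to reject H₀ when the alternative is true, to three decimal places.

Standardized effect: d = |μ₁ − μ₀| / σ = |13.4 − 12.6| / 1.6 = 0.5000
Noncentrality parameter: δ = d·√n = 0.5000 × √47 = 3.4278
Two-sided α = 0.005 → critical value z_{0.0025} = 2.807.
Power = Φ(δ − 2.807) + Φ(−δ − 2.807) = Φ(0.621) + Φ(-6.235) = 0.7326 + 0.0000 = 0.7326.
Type II error: β = 1 − power = 1 − 0.7326 = 0.2674.

β ≈ 0.267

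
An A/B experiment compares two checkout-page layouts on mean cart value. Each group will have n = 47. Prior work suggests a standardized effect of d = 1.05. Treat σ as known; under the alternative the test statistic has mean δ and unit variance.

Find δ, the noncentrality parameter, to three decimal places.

δ = d·√(n/2) = 1.05 × √(47/2) = 5.0901

δ ≈ 5.090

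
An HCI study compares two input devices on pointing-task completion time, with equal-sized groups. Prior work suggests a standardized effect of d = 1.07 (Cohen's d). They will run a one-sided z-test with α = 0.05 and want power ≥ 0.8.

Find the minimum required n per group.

n = 11 per group

For power 0.8 need Φ(δ − z_{0.05}) = 0.8, so δ = z_{0.05} + z_{0.20} = 1.645 + 0.842 = 2.486.
δ = d·√(n/2) ⇒ n = 2(δ/d)² = 2 × (2.486 / 1.07)² = 10.80.
Rounding up, n = 11 per group.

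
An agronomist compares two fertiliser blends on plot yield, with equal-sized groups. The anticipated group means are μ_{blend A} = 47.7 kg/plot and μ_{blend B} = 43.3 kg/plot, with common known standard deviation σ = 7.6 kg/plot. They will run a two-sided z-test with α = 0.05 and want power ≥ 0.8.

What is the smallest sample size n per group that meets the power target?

Standardized effect: d = |μ_{blend A} − μ_{blend B}| / σ = |47.7 − 43.3| / 7.6 = 0.5789
For power 0.8 need Φ(δ − z_{0.025}) = 0.8, so δ = z_{0.025} + z_{0.20} = 1.960 + 0.842 = 2.802.
(Ignoring the negligible lower-tail rejection probability gives the usual closed-form inversion.)
δ = d·√(n/2) ⇒ n = 2(δ/d)² = 2 × (2.802 / 0.5789)² = 46.83.
Rounding up, n = 47 per group.

n = 47 per group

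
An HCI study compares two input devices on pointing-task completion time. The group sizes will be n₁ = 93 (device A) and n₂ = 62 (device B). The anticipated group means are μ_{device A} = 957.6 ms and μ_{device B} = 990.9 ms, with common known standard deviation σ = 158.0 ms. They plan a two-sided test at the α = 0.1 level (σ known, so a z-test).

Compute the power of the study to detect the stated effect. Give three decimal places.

Power ≈ 0.361

Standardized effect: d = |μ_{device A} − μ_{device B}| / σ = |957.6 − 990.9| / 158.0 = 0.2108
Noncentrality parameter: δ = d / √(1/n₁ + 1/n₂) = 0.2108 / √(1/93 + 1/62) = 1.2855
Two-sided α = 0.1 → critical value z_{0.05} = 1.645.
Power = Φ(δ − 1.645) + Φ(−δ − 1.645) = Φ(-0.359) + Φ(-2.930) = 0.3597 + 0.0017 = 0.3613.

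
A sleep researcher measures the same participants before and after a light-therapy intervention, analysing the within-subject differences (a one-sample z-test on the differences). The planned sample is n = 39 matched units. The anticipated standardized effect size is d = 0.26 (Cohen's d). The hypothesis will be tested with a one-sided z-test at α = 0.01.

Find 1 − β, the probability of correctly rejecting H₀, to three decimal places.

Noncentrality parameter: δ = d·√n = 0.26 × √39 = 1.6237
Critical value for a one-sided test at α = 0.01: z_α = 2.326.
Power = Φ(δ − 2.326) = Φ(-0.703) = 0.2411.

Power ≈ 0.241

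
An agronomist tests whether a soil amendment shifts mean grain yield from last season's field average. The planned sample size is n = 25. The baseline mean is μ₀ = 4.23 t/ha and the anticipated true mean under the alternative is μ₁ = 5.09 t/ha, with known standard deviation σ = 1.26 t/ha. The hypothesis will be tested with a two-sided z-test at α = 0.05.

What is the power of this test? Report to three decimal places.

Standardized effect: d = |μ₁ − μ₀| / σ = |5.09 − 4.23| / 1.26 = 0.6825
Noncentrality parameter: δ = d·√n = 0.6825 × √25 = 3.4127
Two-sided α = 0.05 → critical value z_{0.025} = 1.960.
Power = Φ(δ − 1.960) + Φ(−δ − 1.960) = Φ(1.453) + Φ(-5.373) = 0.9269 + 0.0000 = 0.9269.

Power ≈ 0.927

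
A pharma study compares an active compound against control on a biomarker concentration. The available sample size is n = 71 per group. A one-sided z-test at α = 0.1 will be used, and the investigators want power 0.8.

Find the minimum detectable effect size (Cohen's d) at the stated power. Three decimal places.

Required noncentrality: δ = z_{0.1} + z_{0.20} = 1.282 + 0.842 = 2.123.
δ = d·√(n/2) ⇒ d = δ/√(n/2) = 2.123/√(71/2) = 0.3563.

d ≈ 0.356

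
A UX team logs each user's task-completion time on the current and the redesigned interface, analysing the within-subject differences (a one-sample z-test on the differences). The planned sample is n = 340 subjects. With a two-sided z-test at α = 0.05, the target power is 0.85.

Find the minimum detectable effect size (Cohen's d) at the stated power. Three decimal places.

d ≈ 0.163

Need Φ(δ − 1.960) = 0.85, so δ = 1.960 + 1.036 = 2.996.
(Lower-tail contribution to power is negligible for δ > 0.)
δ = d·√n ⇒ d = δ/√n = 2.996/√340 = 0.1625.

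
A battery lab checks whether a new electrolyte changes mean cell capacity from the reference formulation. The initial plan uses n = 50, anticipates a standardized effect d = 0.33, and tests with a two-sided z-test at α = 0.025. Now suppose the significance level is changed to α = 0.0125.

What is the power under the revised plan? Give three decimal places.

δ = d·√n = 0.33 × √50 = 2.3335 (unchanged). New critical value: z_{0.0063} = 2.498.
Revised power = Φ(δ − 2.498) + Φ(−δ − 2.498) = Φ(-0.164) + Φ(-4.831) = 0.4348 + 0.0000 = 0.4348.

Power ≈ 0.435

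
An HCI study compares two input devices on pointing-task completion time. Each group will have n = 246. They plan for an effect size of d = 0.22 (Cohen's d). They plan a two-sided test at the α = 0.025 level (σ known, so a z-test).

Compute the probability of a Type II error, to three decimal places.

Noncentrality parameter: δ = d·√(n/2) = 0.22 × √(246/2) = 2.4399
Two-sided α = 0.025 → critical value z_{0.0125} = 2.241.
Power = Φ(δ − 2.241) + Φ(−δ − 2.241) = Φ(0.199) + Φ(-4.681) = 0.5787 + 0.0000 = 0.5787.
Type II error: β = 1 − power = 1 − 0.5787 = 0.4213.

β ≈ 0.421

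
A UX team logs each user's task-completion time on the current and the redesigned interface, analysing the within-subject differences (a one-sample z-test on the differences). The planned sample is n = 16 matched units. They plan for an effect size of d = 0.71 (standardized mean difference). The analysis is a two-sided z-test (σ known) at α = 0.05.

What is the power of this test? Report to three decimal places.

Noncentrality parameter: δ = d·√n = 0.71 × √16 = 2.8400
Two-sided α = 0.05 → critical value z_{0.025} = 1.960.
Power = Φ(δ − 1.960) + Φ(−δ − 1.960) = Φ(0.880) + Φ(-4.800) = 0.8106 + 0.0000 = 0.8106.

Power ≈ 0.811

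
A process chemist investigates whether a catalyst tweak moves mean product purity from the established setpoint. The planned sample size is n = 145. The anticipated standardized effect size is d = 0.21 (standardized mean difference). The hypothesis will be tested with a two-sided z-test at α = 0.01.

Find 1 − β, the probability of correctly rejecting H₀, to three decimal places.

Power ≈ 0.481

Noncentrality parameter: δ = d·√n = 0.21 × √145 = 2.5287
Critical value for a two-sided test at α = 0.01: z_{α/2} = 2.576.
Power = Φ(δ − 2.576) + Φ(−δ − 2.576) = Φ(-0.047) + Φ(-5.105) = 0.4812 + 0.0000 = 0.4812.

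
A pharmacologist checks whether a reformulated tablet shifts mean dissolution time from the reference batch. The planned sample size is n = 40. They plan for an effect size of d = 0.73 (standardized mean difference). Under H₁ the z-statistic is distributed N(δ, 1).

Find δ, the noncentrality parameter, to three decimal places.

δ ≈ 4.617

The noncentrality parameter scales effect size by the design's sample-size factor: δ = d·√n = 0.73 × √40 = 4.6169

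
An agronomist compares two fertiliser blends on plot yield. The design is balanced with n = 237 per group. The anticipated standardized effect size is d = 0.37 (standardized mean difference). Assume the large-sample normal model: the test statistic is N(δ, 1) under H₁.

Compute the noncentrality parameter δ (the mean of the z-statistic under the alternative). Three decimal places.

δ ≈ 4.028

The noncentrality parameter scales effect size by the design's sample-size factor: δ = d·√(n/2) = 0.37 × √(237/2) = 4.0277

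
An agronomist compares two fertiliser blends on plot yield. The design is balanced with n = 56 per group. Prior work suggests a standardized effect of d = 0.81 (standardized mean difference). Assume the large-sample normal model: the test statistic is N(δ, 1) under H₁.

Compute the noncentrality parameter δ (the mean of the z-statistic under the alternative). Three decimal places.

δ ≈ 4.286

δ = d·√(n/2) = 0.81 × √(56/2) = 4.2861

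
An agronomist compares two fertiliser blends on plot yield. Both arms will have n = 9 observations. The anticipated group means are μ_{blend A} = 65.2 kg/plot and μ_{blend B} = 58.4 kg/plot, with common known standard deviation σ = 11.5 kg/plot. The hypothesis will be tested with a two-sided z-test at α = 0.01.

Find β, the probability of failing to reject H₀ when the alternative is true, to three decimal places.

β ≈ 0.907

Standardized effect: d = |μ_{blend A} − μ_{blend B}| / σ = |65.2 − 58.4| / 11.5 = 0.5913
Noncentrality parameter: δ = d·√(n/2) = 0.5913 × √(9/2) = 1.2543
Two-sided α = 0.01 → critical value z_{0.005} = 2.576.
Power = Φ(δ − 2.576) + Φ(−δ − 2.576) = Φ(-1.321) + Φ(-3.830) = 0.0932 + 0.0001 = 0.0932.
Type II error: β = 1 − power = 1 − 0.0932 = 0.9068.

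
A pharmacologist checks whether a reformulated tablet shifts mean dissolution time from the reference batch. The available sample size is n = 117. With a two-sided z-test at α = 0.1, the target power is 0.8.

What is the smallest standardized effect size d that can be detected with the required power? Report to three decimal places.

d ≈ 0.230

Required noncentrality: δ = z_{0.05} + z_{0.20} = 1.645 + 0.842 = 2.486.
(The second rejection-region term Φ(−δ − z_{α/2}) is negligible and dropped.)
δ = d·√n ⇒ d = δ/√n = 2.486/√117 = 0.2299.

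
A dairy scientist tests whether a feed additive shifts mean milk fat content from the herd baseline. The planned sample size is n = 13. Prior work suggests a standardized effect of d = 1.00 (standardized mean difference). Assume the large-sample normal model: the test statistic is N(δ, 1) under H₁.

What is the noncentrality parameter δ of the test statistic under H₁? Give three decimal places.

δ ≈ 3.606

δ = d·√n = 1.00 × √13 = 3.6056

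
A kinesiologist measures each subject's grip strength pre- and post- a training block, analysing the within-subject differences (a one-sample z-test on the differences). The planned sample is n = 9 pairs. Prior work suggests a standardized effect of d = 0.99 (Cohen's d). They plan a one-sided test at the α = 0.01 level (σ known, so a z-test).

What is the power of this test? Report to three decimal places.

Noncentrality parameter: δ = d·√n = 0.99 × √9 = 2.9700
Critical value for a one-sided test at α = 0.01: z_α = 2.326.
Power = Φ(δ − 2.326) = Φ(0.644) = 0.7401.

Power ≈ 0.740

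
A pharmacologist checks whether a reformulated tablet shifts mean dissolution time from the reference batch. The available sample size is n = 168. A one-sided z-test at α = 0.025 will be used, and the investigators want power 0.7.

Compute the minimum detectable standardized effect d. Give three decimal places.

Need Φ(δ − 1.960) = 0.7, so δ = 1.960 + 0.524 = 2.484.
δ = d·√n ⇒ d = δ/√n = 2.484/√168 = 0.1917.

d ≈ 0.192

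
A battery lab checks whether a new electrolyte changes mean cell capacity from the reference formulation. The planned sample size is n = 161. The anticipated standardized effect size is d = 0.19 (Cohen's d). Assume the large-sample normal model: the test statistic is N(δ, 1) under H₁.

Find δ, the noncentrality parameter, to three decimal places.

The noncentrality parameter scales effect size by the design's sample-size factor: δ = d·√n = 0.19 × √161 = 2.4108

δ ≈ 2.411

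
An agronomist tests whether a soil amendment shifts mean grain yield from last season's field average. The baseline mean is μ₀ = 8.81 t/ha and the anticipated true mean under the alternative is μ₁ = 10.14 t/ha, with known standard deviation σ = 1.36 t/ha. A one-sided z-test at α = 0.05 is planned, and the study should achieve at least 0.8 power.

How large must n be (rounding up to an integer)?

Standardized effect: d = |μ₁ − μ₀| / σ = |10.14 − 8.81| / 1.36 = 0.9779
For power 0.8 need Φ(δ − z_{0.05}) = 0.8, so δ = z_{0.05} + z_{0.20} = 1.645 + 0.842 = 2.486.
δ = d·√n ⇒ n = (δ/d)² = (2.486 / 0.9779)² = 6.46.
Round up to the next whole unit.

n = 7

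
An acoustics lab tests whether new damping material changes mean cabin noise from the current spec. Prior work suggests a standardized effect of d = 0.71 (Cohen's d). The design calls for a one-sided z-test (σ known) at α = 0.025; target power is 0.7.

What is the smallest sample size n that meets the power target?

n = 13

For power 0.7 need Φ(δ − z_{0.025}) = 0.7, so δ = z_{0.025} + z_{0.30} = 1.960 + 0.524 = 2.484.
δ = d·√n ⇒ n = (δ/d)² = (2.484 / 0.71)² = 12.24.
Rounding up, n = 13.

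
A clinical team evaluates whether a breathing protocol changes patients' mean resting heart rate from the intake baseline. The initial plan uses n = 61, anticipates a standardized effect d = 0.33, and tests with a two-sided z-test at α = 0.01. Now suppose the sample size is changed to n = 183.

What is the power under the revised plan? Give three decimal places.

With n = 183: δ = d·√n = 0.33 × √183 = 4.4642. Critical value z_{0.005} = 2.576.
Revised power = Φ(δ − 2.576) + Φ(−δ − 2.576) = Φ(1.888) + Φ(-7.040) = 0.9705 + 0.0000 = 0.9705.

Power ≈ 0.971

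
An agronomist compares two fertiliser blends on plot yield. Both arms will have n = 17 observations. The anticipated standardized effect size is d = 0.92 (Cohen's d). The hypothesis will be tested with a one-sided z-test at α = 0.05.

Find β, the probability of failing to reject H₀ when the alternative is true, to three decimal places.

β ≈ 0.150

Noncentrality parameter: δ = d·√(n/2) = 0.92 × √(17/2) = 2.6822
One-sided α = 0.05 → critical value z_{0.05} = 1.645.
Power = Φ(δ − 1.645) = Φ(1.037) = 0.8502.
Type II error: β = 1 − power = 1 − 0.8502 = 0.1498.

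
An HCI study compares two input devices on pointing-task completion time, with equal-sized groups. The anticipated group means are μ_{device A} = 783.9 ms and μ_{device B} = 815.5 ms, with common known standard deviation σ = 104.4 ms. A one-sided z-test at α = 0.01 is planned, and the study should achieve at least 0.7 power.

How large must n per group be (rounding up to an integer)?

n = 178 per group

Standardized effect: d = |μ_{device A} − μ_{device B}| / σ = |783.9 − 815.5| / 104.4 = 0.3027
For power 0.7 need Φ(δ − z_{0.01}) = 0.7, so δ = z_{0.01} + z_{0.30} = 2.326 + 0.524 = 2.851.
δ = d·√(n/2) ⇒ n = 2(δ/d)² = 2 × (2.851 / 0.3027)² = 177.41.
Rounding up, n = 178 per group.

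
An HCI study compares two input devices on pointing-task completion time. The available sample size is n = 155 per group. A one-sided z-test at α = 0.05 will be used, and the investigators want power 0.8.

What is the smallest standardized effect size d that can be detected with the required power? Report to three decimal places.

Required noncentrality: δ = z_{0.05} + z_{0.20} = 1.645 + 0.842 = 2.486.
δ = d·√(n/2) ⇒ d = δ/√(n/2) = 2.486/√(155/2) = 0.2824.

d ≈ 0.282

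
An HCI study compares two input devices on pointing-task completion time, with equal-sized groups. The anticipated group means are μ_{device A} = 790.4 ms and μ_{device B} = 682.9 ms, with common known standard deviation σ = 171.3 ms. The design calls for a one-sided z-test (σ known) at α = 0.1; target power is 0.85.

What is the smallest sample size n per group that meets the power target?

Standardized effect: d = |μ_{device A} − μ_{device B}| / σ = |790.4 − 682.9| / 171.3 = 0.6276
Set Φ(δ − 1.282) = 0.85; then δ − 1.282 = Φ⁻¹(0.85) = 1.036, giving δ = 2.318.
δ = d·√(n/2) ⇒ n = 2(δ/d)² = 2 × (2.318 / 0.6276)² = 27.29.
Rounding up, n = 28 per group.

n = 28 per group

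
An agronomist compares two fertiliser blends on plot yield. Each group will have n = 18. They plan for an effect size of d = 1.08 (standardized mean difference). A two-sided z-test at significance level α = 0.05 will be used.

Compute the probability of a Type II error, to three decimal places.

β ≈ 0.100

Noncentrality parameter: δ = d·√(n/2) = 1.08 × √(18/2) = 3.2400
Two-sided α = 0.05 → critical value z_{0.025} = 1.960.
Power = Φ(δ − 1.960) + Φ(−δ − 1.960) = Φ(1.280) + Φ(-5.200) = 0.8997 + 0.0000 = 0.8997.
Type II error: β = 1 − power = 1 − 0.8997 = 0.1003.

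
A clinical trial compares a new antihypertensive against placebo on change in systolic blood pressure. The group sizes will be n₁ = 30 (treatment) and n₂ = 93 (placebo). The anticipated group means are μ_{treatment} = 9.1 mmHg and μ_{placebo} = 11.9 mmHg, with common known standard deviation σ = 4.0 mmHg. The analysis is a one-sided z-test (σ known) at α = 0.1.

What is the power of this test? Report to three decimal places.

Power ≈ 0.980

Standardized effect: d = |μ_{treatment} − μ_{placebo}| / σ = |9.1 − 11.9| / 4.0 = 0.7000
Noncentrality parameter: δ = d / √(1/n₁ + 1/n₂) = 0.7000 / √(1/30 + 1/93) = 3.3339
One-sided α = 0.1 → critical value z_{0.1} = 1.282.
Power = Φ(δ − 1.282) = Φ(2.052) = 0.9799.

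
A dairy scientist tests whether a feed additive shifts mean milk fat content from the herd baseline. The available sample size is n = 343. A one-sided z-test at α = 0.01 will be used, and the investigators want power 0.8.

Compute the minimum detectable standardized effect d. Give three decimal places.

d ≈ 0.171

Required noncentrality: δ = z_{0.01} + z_{0.20} = 2.326 + 0.842 = 3.168.
δ = d·√n ⇒ d = δ/√n = 3.168/√343 = 0.1711.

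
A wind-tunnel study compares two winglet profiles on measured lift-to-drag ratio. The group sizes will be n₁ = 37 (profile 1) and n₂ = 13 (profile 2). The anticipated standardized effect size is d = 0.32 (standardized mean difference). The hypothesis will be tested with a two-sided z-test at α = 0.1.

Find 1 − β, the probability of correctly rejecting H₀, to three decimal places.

Noncentrality parameter: δ = d / √(1/n₁ + 1/n₂) = 0.32 / √(1/37 + 1/13) = 0.9925
Two-sided α = 0.1 → critical value z_{0.05} = 1.645.
Power = Φ(δ − 1.645) + Φ(−δ − 1.645) = Φ(-0.652) + Φ(-2.637) = 0.2571 + 0.0042 = 0.2613.

Power ≈ 0.261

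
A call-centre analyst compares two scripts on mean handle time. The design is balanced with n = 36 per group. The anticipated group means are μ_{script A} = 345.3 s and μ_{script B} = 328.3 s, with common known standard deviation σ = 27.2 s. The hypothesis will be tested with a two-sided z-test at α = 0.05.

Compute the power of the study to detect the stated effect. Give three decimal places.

Power ≈ 0.755

Standardized effect: d = |μ_{script A} − μ_{script B}| / σ = |345.3 − 328.3| / 27.2 = 0.6250
Noncentrality parameter: δ = d·√(n/2) = 0.6250 × √(36/2) = 2.6517
Two-sided α = 0.05 → critical value z_{0.025} = 1.960.
Power = Φ(δ − 1.960) + Φ(−δ − 1.960) = Φ(0.692) + Φ(-4.612) = 0.7554 + 0.0000 = 0.7554.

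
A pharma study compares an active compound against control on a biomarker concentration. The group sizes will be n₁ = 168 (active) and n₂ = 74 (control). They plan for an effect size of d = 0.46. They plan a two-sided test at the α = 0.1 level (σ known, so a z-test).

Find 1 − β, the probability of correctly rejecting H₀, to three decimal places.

Noncentrality parameter: δ = d / √(1/n₁ + 1/n₂) = 0.46 / √(1/168 + 1/74) = 3.2970
Critical value for a two-sided test at α = 0.1: z_{α/2} = 1.645.
Power = Φ(δ − 1.645) + Φ(−δ − 1.645) = Φ(1.652) + Φ(-4.942) = 0.9507 + 0.0000 = 0.9507.

Power ≈ 0.951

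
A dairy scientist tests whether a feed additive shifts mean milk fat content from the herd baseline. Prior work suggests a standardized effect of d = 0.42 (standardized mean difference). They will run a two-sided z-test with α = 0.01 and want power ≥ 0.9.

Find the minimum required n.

n = 85

For power 0.9 need Φ(δ − z_{0.005}) = 0.9, so δ = z_{0.005} + z_{0.10} = 2.576 + 1.282 = 3.857.
(Ignoring the negligible lower-tail rejection probability gives the usual closed-form inversion.)
δ = d·√n ⇒ n = (δ/d)² = (3.857 / 0.42)² = 84.35.
Rounding up, n = 85.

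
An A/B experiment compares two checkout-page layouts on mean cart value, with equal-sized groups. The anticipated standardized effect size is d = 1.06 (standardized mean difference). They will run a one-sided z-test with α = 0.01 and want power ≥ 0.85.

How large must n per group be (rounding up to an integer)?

For power 0.85 need Φ(δ − z_{0.01}) = 0.85, so δ = z_{0.01} + z_{0.15} = 2.326 + 1.036 = 3.363.
δ = d·√(n/2) ⇒ n = 2(δ/d)² = 2 × (3.363 / 1.06)² = 20.13.
Round up to the next whole unit.

n = 21 per group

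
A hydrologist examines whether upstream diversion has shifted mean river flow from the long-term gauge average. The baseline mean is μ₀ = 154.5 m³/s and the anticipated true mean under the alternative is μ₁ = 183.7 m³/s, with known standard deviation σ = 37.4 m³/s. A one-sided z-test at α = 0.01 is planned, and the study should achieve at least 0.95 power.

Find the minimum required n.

Standardized effect: d = |μ₁ − μ₀| / σ = |183.7 − 154.5| / 37.4 = 0.7807
Set Φ(δ − 2.326) = 0.95; then δ − 2.326 = Φ⁻¹(0.95) = 1.645, giving δ = 3.971.
δ = d·√n ⇒ n = (δ/d)² = (3.971 / 0.7807)² = 25.87.
Round up to the next whole unit.

n = 26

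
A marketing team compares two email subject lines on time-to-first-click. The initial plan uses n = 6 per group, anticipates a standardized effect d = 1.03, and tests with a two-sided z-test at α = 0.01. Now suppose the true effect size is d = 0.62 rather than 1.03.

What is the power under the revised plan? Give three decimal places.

Power ≈ 0.067

With d = 0.62: δ = d·√(n/2) = 0.62 × √(6/2) = 1.0739. Critical value z_{0.005} = 2.576.
Revised power = Φ(δ − 2.576) + Φ(−δ − 2.576) = Φ(-1.502) + Φ(-3.650) = 0.0666 + 0.0001 = 0.0667.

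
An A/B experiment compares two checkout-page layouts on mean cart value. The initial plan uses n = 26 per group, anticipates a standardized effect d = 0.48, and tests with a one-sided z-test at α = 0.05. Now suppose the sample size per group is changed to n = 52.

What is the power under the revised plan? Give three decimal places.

Power ≈ 0.789

With n = 52 per group: δ = d·√(n/2) = 0.48 × √(52/2) = 2.4475. Critical value z_{0.05} = 1.645.
Revised power = P(Z > 1.645 − δ) = Φ(0.803) = 0.7889.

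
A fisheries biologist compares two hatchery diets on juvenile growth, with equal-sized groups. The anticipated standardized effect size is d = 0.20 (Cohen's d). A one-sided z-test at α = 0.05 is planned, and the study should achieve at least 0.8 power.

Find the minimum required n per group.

n = 310 per group

Set Φ(δ − 1.645) = 0.8; then δ − 1.645 = Φ⁻¹(0.8) = 0.842, giving δ = 2.486.
δ = d·√(n/2) ⇒ n = 2(δ/d)² = 2 × (2.486 / 0.20)² = 309.13.
Round up to the next whole unit.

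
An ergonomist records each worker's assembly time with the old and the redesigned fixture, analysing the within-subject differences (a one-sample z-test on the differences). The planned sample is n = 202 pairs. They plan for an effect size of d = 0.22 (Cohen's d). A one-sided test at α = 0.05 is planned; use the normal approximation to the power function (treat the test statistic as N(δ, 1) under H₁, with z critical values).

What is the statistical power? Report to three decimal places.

Power ≈ 0.931

Noncentrality parameter: δ = d·√n = 0.22 × √202 = 3.1268
One-sided α = 0.05 → critical value z_{0.05} = 1.645.
Power = P(Z > 1.645 − δ) = Φ(1.482) = 0.9308.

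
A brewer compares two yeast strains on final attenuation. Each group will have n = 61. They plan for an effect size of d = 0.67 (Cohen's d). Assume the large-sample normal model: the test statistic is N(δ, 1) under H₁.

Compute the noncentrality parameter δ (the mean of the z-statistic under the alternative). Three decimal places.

δ ≈ 3.700

The noncentrality parameter scales effect size by the design's sample-size factor: δ = d·√(n/2) = 0.67 × √(61/2) = 3.7002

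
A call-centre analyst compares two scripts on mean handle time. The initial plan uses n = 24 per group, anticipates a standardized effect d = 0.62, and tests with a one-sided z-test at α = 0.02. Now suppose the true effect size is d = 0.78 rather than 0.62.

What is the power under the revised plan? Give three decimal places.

Power ≈ 0.742

With d = 0.78: δ = d·√(n/2) = 0.78 × √(24/2) = 2.7020. Critical value z_{0.02} = 2.054.
Revised power = P(Z > 2.054 − δ) = Φ(0.648) = 0.7416.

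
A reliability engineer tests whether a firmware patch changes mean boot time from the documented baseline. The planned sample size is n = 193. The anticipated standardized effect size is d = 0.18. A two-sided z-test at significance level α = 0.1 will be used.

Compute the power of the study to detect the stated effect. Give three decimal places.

Noncentrality parameter: δ = d·√n = 0.18 × √193 = 2.5006
Two-sided α = 0.1 → critical value z_{0.05} = 1.645.
Power = Φ(δ − 1.645) + Φ(−δ − 1.645) = Φ(0.856) + Φ(-4.145) = 0.8039 + 0.0000 = 0.8040.

Power ≈ 0.804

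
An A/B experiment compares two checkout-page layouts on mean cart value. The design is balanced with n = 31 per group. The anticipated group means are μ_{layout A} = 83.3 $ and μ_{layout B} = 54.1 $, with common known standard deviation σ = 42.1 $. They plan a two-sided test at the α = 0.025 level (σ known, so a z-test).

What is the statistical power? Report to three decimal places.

Power ≈ 0.688

Standardized effect: d = |μ_{layout A} − μ_{layout B}| / σ = |83.3 − 54.1| / 42.1 = 0.6936
Noncentrality parameter: δ = d·√(n/2) = 0.6936 × √(31/2) = 2.7307
Two-sided α = 0.025 → critical value z_{0.0125} = 2.241.
Power = Φ(δ − 2.241) + Φ(−δ − 2.241) = Φ(0.489) + Φ(-4.972) = 0.6877 + 0.0000 = 0.6877.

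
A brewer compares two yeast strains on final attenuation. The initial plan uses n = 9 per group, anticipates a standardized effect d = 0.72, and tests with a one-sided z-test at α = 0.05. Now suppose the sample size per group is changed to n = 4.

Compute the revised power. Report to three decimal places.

Power ≈ 0.265

With n = 4 per group: δ = d·√(n/2) = 0.72 × √(4/2) = 1.0182. Critical value z_{0.05} = 1.645.
Revised power = Φ(δ − 1.645) = Φ(-0.627) = 0.2655.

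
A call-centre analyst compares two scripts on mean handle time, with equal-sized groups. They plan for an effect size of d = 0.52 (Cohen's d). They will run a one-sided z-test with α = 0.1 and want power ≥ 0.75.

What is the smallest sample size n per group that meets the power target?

n = 29 per group

For power 0.75 need Φ(δ − z_{0.1}) = 0.75, so δ = z_{0.1} + z_{0.25} = 1.282 + 0.674 = 1.956.
δ = d·√(n/2) ⇒ n = 2(δ/d)² = 2 × (1.956 / 0.52)² = 28.30.
Round up to the next whole unit.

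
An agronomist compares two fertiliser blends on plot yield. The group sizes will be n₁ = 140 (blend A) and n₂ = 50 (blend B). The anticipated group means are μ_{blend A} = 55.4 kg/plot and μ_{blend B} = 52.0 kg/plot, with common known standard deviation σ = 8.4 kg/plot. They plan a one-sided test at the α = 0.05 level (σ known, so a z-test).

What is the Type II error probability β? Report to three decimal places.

β ≈ 0.208

Standardized effect: d = |μ_{blend A} − μ_{blend B}| / σ = |55.4 − 52.0| / 8.4 = 0.4048
Noncentrality parameter: δ = d / √(1/n₁ + 1/n₂) = 0.4048 / √(1/140 + 1/50) = 2.4568
Critical value for a one-sided test at α = 0.05: z_α = 1.645.
Power = P(Z > 1.645 − δ) = Φ(0.812) = 0.7916.
Type II error: β = 1 − power = 1 − 0.7916 = 0.2084.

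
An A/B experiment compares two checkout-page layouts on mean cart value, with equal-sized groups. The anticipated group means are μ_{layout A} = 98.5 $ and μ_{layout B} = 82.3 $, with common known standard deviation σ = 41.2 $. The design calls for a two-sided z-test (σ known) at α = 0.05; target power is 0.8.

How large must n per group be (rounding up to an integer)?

n = 102 per group

Standardized effect: d = |μ_{layout A} − μ_{layout B}| / σ = |98.5 − 82.3| / 41.2 = 0.3932
For power 0.8 need Φ(δ − z_{0.025}) = 0.8, so δ = z_{0.025} + z_{0.20} = 1.960 + 0.842 = 2.802.
(Ignoring the negligible lower-tail rejection probability gives the usual closed-form inversion.)
δ = d·√(n/2) ⇒ n = 2(δ/d)² = 2 × (2.802 / 0.3932)² = 101.53.
Round up to the next whole unit.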